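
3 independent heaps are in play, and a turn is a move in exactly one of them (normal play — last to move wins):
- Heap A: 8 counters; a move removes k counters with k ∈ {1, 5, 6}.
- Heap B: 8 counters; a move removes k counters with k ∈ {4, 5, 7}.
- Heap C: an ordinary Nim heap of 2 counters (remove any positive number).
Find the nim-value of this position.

2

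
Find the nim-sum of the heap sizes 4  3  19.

20

Compute the nim-sum pairwise:
4 XOR 3 = 7
7 XOR 19 = 20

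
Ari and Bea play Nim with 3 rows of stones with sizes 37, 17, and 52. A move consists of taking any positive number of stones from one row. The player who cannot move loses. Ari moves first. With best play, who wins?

Bea wins

Compute the nim-sum pairwise:
37 XOR 17 = 52
52 XOR 52 = 0
The nim-sum is 0, so this is a P-position: the player to move is in a losing position under optimal play; Ari is about to move from it and so loses — Bea wins.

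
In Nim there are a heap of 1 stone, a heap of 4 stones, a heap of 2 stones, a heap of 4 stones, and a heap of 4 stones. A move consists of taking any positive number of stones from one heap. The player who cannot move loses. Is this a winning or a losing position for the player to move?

Compute the nim-sum pairwise:
1 XOR 4 = 5
5 XOR 2 = 7
7 XOR 4 = 3
3 XOR 4 = 7
The nim-sum is 7 ≠ 0, so this is an N-position: the player to move can win.

Winning position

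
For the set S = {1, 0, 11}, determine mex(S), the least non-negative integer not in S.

2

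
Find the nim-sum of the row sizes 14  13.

3

Nim-sum: 14 XOR 13 = 3.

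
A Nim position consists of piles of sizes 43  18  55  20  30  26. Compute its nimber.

30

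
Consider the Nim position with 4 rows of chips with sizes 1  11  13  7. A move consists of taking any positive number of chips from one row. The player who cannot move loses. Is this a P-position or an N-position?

P-position

Nim-sum: 1 XOR 11 XOR 13 XOR 7 = 0.
The nim-sum is 0, so this is a P-position: the player to move is in a losing position under optimal play.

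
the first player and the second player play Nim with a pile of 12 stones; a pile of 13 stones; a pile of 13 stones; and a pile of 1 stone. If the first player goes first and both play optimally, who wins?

Compute the nim-sum pairwise:
12 ^ 13 = 1
1 ^ 13 = 12
12 ^ 1 = 13
The nim-sum is 13 ≠ 0, so this is an N-position: the player to move can win; the first player has a winning move.

the first player wins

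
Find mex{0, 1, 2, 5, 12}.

3

The values 0, 1, 2 are all present; 3 is the first non-negative integer missing from the set.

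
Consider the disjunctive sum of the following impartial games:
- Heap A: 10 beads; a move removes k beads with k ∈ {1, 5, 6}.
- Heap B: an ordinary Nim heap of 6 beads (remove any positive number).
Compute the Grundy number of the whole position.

4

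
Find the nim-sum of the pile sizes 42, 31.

53

Write each in binary and XOR column by column:
  101010  (42)
  011111  (31)
  ------
  110101  (53)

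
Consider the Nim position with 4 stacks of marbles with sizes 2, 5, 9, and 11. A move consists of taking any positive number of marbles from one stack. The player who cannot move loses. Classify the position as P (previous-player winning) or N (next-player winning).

N-position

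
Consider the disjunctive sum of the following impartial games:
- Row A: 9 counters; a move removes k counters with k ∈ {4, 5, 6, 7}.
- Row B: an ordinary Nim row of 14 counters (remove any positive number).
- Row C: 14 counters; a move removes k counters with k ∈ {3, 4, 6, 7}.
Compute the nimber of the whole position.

Grundy values for row A (subtraction set {4, 5, 6, 7}):
g(0) = mex{} = 0
g(1) = mex{} = 0
g(2) = mex{} = 0
g(3) = mex{} = 0
g(4) = mex{0} = 1
g(5) = mex{0} = 1
g(6) = mex{0} = 1
g(7) = mex{0} = 1
g(8) = mex{0,1} = 2
g(9) = mex{0,1} = 2
So g(9) = 2.
Row B is a plain Nim row of size 14, so its Grundy value is 14.
Build the Grundy sequence for row C with g(k) = mex{g(k−s) : s ∈ {3, 4, 6, 7}, s ≤ k}:
g(0) = mex{} = 0
g(1) = mex{} = 0
g(2) = mex{} = 0
g(3) = mex{0} = 1
g(4) = mex{0} = 1
g(5) = mex{0} = 1
g(6) = mex{0,1} = 2
g(7) = mex{0,1} = 2
g(8) = mex{0,1} = 2
g(9) = mex{0,1,2} = 3
g(10) = mex{1,2} = 0
g(11) = mex{1,2} = 0
g(12) = mex{1,2,3} = 0
g(13) = mex{0,2,3} = 1
g(14) = mex{0,2} = 1
So g(14) = 1.
The value of a disjunctive sum is the nim-sum of the parts.
Combined value = 2 XOR 14 XOR 1 = 13.

13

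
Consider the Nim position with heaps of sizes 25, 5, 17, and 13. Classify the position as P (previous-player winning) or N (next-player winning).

In binary:
  11001  (25)
  00101  (5)
  10001  (17)
  01101  (13)
  -----
  00000  (0)
The nim-sum is 0, so this is a P-position: the player to move is in a losing position under optimal play.

P-position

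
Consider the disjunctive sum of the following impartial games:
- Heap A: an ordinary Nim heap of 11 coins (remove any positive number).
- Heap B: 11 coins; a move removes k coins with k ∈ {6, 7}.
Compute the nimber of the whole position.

Heap A is a plain Nim heap of size 11, so its Grundy value is 11.
Build the Grundy sequence for heap B with g(k) = mex{g(k−s) : s ∈ {6, 7}, s ≤ k}:
k:     0  1  2  3  4  5  6  7  8  9 10 11
g(k):  0  0  0  0  0  0  1  1  1  1  1  1
So g(11) = 1.
The value of a disjunctive sum is the nim-sum of the parts.
Combined value = 11 XOR 1 = 10.

10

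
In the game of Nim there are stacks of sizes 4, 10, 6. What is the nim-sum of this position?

Nim-sum: 4 XOR 10 XOR 6 = 8.

8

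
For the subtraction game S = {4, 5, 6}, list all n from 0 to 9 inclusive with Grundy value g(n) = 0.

Compute g(0), g(1), … for moves {4, 5, 6}:
g(0) = mex{} = 0
g(1) = mex{} = 0
g(2) = mex{} = 0
g(3) = mex{} = 0
g(4) = mex{0} = 1
g(5) = mex{0} = 1
g(6) = mex{0} = 1
g(7) = mex{0} = 1
g(8) = mex{0,1} = 2
g(9) = mex{0,1} = 2
The P-positions (g = 0) in 0..9 are 0, 1, 2, 3.

0, 1, 2, 3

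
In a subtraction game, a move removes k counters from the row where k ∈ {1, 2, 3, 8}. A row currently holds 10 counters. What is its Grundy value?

1

Build the Grundy sequence with g(k) = mex{g(k−s) : s ∈ {1, 2, 3, 8}, s ≤ k}:
g(0) = mex{} = 0
g(1) = mex{0} = 1
g(2) = mex{0,1} = 2
g(3) = mex{0,1,2} = 3
g(4) = mex{1,2,3} = 0
g(5) = mex{0,2,3} = 1
g(6) = mex{0,1,3} = 2
g(7) = mex{0,1,2} = 3
g(8) = mex{0,1,2,3} = 4
g(9) = mex{1,2,3,4} = 0
g(10) = mex{0,2,3,4} = 1
So g(10) = 1.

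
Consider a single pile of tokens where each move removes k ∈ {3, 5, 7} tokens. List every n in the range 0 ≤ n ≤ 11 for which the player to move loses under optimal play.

0, 1, 2, 10, 11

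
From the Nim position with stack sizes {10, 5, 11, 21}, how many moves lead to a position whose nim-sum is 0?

Compute the nim-sum pairwise:
10 ^ 5 = 15
15 ^ 11 = 4
4 ^ 21 = 17
The overall nim-sum is X = 17. A stack of size p has a winning move iff p XOR X < p (reduce it to p XOR X).
  10: 10 XOR 17 = 27 ≥ 10 — no move.
  5: 5 XOR 17 = 20 ≥ 5 — no move.
  11: 11 XOR 17 = 26 ≥ 11 — no move.
  21: 21 XOR 17 = 4 < 21 — winning move (to 4).
That gives 1 winning move.

1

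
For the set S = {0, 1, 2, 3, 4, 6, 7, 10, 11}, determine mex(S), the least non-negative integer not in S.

5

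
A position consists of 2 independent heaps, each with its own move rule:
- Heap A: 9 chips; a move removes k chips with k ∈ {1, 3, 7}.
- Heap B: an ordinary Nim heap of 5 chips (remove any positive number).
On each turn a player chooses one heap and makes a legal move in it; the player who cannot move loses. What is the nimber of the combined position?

4

For heap A, compute g(0), g(1), … with moves {1, 3, 7}:
k:     0  1  2  3  4  5  6  7  8  9
g(k):  0  1  0  1  0  1  0  1  0  1
So g(9) = 1.
Heap B is a plain Nim heap of size 5, so its Grundy value is 5.
The value of a disjunctive sum is the nim-sum of the parts.
Combined value = 1 XOR 5 = 4.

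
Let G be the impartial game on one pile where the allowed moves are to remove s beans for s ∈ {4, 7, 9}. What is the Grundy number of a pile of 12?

3

Compute g(0), g(1), … for moves {4, 7, 9}:
k:     0  1  2  3  4  5  6  7  8  9 10 11 12
g(k):  0  0  0  0  1  1  1  1  2  2  2  2  3
So g(12) = 3.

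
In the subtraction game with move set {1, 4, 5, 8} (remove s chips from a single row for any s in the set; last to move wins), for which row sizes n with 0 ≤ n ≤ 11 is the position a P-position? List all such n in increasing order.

0, 2, 9, 11

Build the Grundy sequence with g(k) = mex{g(k−s) : s ∈ {1, 4, 5, 8}, s ≤ k}:
g(0) = mex{} = 0
g(1) = mex{0} = 1
g(2) = mex{1} = 0
g(3) = mex{0} = 1
g(4) = mex{0,1} = 2
g(5) = mex{0,1,2} = 3
g(6) = mex{0,1,3} = 2
g(7) = mex{0,1,2} = 3
g(8) = mex{0,1,2,3} = 4
g(9) = mex{1,2,3,4} = 0
g(10) = mex{0,2,3} = 1
g(11) = mex{1,2,3} = 0
The P-positions (g = 0) in 0..11 are 0, 2, 9, 11.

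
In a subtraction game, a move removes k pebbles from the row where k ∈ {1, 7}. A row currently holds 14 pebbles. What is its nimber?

Build the Grundy sequence with g(k) = mex{g(k−s) : s ∈ {1, 7}, s ≤ k}:
g(0) = mex{} = 0
g(1) = mex{0} = 1
g(2) = mex{1} = 0
g(3) = mex{0} = 1
g(4) = mex{1} = 0
g(5) = mex{0} = 1
g(6) = mex{1} = 0
g(7) = mex{0} = 1
g(8) = mex{1} = 0
g(9) = mex{0} = 1
g(10) = mex{1} = 0
g(11) = mex{0} = 1
g(12) = mex{1} = 0
g(13) = mex{0} = 1
g(14) = mex{1} = 0
So g(14) = 0.

0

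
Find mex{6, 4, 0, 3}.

0 is in the set but 1 is not, so the mex is 1.

1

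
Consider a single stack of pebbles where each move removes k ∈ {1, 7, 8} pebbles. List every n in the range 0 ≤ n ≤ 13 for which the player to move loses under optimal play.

0, 2, 4, 6

Build the Grundy sequence with g(k) = mex{g(k−s) : s ∈ {1, 7, 8}, s ≤ k}:
k:     0  1  2  3  4  5  6  7  8  9 10 11 12 13
g(k):  0  1  0  1  0  1  0  1  2  3  2  3  2  3
The P-positions (g = 0) in 0..13 are 0, 2, 4, 6.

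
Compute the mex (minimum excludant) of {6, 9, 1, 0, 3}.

The values 0, 1 are all present; 2 is the first non-negative integer missing from the set.

2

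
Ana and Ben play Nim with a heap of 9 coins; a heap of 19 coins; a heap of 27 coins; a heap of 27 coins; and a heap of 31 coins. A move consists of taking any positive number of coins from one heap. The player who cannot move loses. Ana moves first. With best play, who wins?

Ana wins

Write each in binary and XOR column by column:
  01001  (9)
  10011  (19)
  11011  (27)
  11011  (27)
  11111  (31)
  -----
  00101  (5)
The nim-sum is 5 ≠ 0, so this is an N-position: the player to move can win; Ana has a winning move.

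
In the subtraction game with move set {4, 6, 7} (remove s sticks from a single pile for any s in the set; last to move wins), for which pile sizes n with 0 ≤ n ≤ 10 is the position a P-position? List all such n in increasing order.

0, 1, 2, 3

Build the Grundy sequence with g(k) = mex{g(k−s) : s ∈ {4, 6, 7}, s ≤ k}:
k:     0  1  2  3  4  5  6  7  8  9 10
g(k):  0  0  0  0  1  1  1  1  2  2  2
The P-positions (g = 0) in 0..10 are 0, 1, 2, 3.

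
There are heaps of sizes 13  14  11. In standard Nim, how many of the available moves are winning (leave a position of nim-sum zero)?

Nim-sum: 13 ^ 14 ^ 11 = 8.
The overall nim-sum is X = 8. A heap of size p has a winning move iff p XOR X < p (reduce it to p XOR X).
  13: 13 XOR 8 = 5 < 13 — winning move (to 5).
  14: 14 XOR 8 = 6 < 14 — winning move (to 6).
  11: 11 XOR 8 = 3 < 11 — winning move (to 3).
That gives 3 winning moves.

3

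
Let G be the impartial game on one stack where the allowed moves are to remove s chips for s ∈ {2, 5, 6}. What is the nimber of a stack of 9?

Compute g(0), g(1), … for moves {2, 5, 6}:
k:     0  1  2  3  4  5  6  7  8  9
g(k):  0  0  1  1  0  2  1  3  0  2
So g(9) = 2.

2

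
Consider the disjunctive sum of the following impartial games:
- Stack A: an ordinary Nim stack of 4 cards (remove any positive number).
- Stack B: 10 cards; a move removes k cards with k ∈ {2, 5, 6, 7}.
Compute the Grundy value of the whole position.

Stack A is a plain Nim stack of size 4, so its Grundy value is 4.
For stack B, compute g(0), g(1), … with moves {2, 5, 6, 7}:
g(0) = mex{} = 0
g(1) = mex{} = 0
g(2) = mex{0} = 1
g(3) = mex{0} = 1
g(4) = mex{1} = 0
g(5) = mex{0,1} = 2
g(6) = mex{0} = 1
g(7) = mex{0,1,2} = 3
g(8) = mex{0,1} = 2
g(9) = mex{0,1,3} = 2
g(10) = mex{0,1,2} = 3
So g(10) = 3.
The value of a disjunctive sum is the nim-sum of the parts.
Combined value = 4 XOR 3 = 7.

7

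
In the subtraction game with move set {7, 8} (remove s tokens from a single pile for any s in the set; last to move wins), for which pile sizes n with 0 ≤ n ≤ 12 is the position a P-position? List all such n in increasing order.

0, 1, 2, 3, 4, 5, 6

Grundy values for subtraction set {7, 8}:
k:     0  1  2  3  4  5  6  7  8  9 10 11 12
g(k):  0  0  0  0  0  0  0  1  1  1  1  1  1
The P-positions (g = 0) in 0..12 are 0, 1, 2, 3, 4, 5, 6.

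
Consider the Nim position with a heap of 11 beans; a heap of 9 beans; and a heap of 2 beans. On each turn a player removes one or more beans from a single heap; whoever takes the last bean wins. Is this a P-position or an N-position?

P-position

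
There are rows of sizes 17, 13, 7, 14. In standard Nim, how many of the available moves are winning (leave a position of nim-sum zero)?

Nim-sum: 17 ^ 13 ^ 7 ^ 14 = 21.
The overall nim-sum is X = 21. A row of size p has a winning move iff p XOR X < p (reduce it to p XOR X).
  17: 17 XOR 21 = 4 < 17 — winning move (to 4).
  13: 13 XOR 21 = 24 ≥ 13 — no move.
  7: 7 XOR 21 = 18 ≥ 7 — no move.
  14: 14 XOR 21 = 27 ≥ 14 — no move.
That gives 1 winning move.

1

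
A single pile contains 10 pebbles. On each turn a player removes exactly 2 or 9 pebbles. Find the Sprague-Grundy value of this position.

Grundy values for subtraction set {2, 9}:
g(0) = mex{} = 0
g(1) = mex{} = 0
g(2) = mex{0} = 1
g(3) = mex{0} = 1
g(4) = mex{1} = 0
g(5) = mex{1} = 0
g(6) = mex{0} = 1
g(7) = mex{0} = 1
g(8) = mex{1} = 0
g(9) = mex{0,1} = 2
g(10) = mex{0} = 1
So g(10) = 1.

1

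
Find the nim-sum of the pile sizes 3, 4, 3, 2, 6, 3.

In binary:
  011  (3)
  100  (4)
  011  (3)
  010  (2)
  110  (6)
  011  (3)
  ---
  011  (3)

3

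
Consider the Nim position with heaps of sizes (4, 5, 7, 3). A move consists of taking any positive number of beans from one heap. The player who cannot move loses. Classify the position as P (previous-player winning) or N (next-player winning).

Nim-sum: 4 ⊕ 5 ⊕ 7 ⊕ 3 = 5.
The nim-sum is 5 ≠ 0, so this is an N-position: the player to move can win.

N-position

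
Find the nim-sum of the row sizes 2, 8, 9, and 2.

1

Compute the nim-sum pairwise:
2 ⊕ 8 = 10
10 ⊕ 9 = 3
3 ⊕ 2 = 1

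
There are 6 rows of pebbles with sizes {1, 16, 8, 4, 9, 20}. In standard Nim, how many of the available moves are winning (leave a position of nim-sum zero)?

0

Nim-sum: 1 ⊕ 16 ⊕ 8 ⊕ 4 ⊕ 9 ⊕ 20 = 0.
The nim-sum is already 0, so every move leaves a nonzero nim-sum — there are no winning moves.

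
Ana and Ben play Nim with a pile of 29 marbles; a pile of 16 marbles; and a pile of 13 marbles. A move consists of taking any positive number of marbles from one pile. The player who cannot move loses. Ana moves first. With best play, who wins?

Ben wins

Compute the nim-sum pairwise:
29 ^ 16 = 13
13 ^ 13 = 0
The nim-sum is 0, so this is a P-position: the player to move is in a losing position under optimal play; Ana is about to move from it and so loses — Ben wins.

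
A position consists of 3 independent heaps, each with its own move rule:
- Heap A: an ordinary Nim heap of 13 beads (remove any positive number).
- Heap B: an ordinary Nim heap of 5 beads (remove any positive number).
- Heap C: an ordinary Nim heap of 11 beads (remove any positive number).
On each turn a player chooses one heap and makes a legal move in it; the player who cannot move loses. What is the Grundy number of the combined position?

Heap A is a plain Nim heap of size 13, so its Grundy value is 13.
Heap B is a plain Nim heap of size 5, so its Grundy value is 5.
Heap C is a plain Nim heap of size 11, so its Grundy value is 11.
The value of a disjunctive sum is the nim-sum of the parts.
Combined value = 13 XOR 5 XOR 11 = 3.

3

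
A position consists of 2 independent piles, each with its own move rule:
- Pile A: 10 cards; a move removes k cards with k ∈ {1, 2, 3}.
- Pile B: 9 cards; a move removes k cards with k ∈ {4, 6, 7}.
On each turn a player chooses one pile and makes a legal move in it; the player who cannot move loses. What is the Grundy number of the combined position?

0

Build the Grundy sequence for pile A with g(k) = mex{g(k−s) : s ∈ {1, 2, 3}, s ≤ k}:
g(0) = mex{} = 0
g(1) = mex{0} = 1
g(2) = mex{0,1} = 2
g(3) = mex{0,1,2} = 3
g(4) = mex{1,2,3} = 0
g(5) = mex{0,2,3} = 1
g(6) = mex{0,1,3} = 2
g(7) = mex{0,1,2} = 3
g(8) = mex{1,2,3} = 0
g(9) = mex{0,2,3} = 1
g(10) = mex{0,1,3} = 2
So g(10) = 2.
Build the Grundy sequence for pile B with g(k) = mex{g(k−s) : s ∈ {4, 6, 7}, s ≤ k}:
g(0) = mex{} = 0
g(1) = mex{} = 0
g(2) = mex{} = 0
g(3) = mex{} = 0
g(4) = mex{0} = 1
g(5) = mex{0} = 1
g(6) = mex{0} = 1
g(7) = mex{0} = 1
g(8) = mex{0,1} = 2
g(9) = mex{0,1} = 2
So g(9) = 2.
The value of a disjunctive sum is the nim-sum of the parts.
Combined value = 2 ⊕ 2 = 0.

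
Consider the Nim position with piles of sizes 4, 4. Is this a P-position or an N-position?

P-position

Write each in binary and XOR column by column:
  100  (4)
  100  (4)
  ---
  000  (0)
The nim-sum is 0, so this is a P-position: the player to move is in a losing position under optimal play.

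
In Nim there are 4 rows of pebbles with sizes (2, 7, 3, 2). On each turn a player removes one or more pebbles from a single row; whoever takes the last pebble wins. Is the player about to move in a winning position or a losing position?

Winning position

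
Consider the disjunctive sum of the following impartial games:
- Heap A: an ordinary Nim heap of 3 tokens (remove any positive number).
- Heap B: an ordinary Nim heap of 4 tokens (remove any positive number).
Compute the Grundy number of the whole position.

Heap A is a plain Nim heap of size 3, so its Grundy value is 3.
Heap B is a plain Nim heap of size 4, so its Grundy value is 4.
The value of a disjunctive sum is the nim-sum of the parts.
Combined value = 3 XOR 4 = 7.

7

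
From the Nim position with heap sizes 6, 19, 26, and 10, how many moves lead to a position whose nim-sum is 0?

1

Write each in binary and XOR column by column:
  00110  (6)
  10011  (19)
  11010  (26)
  01010  (10)
  -----
  00101  (5)
The overall nim-sum is X = 5. A heap of size p has a winning move iff p XOR X < p (reduce it to p XOR X).
  6: 6 XOR 5 = 3 < 6 — winning move (to 3).
  19: 19 XOR 5 = 22 ≥ 19 — no move.
  26: 26 XOR 5 = 31 ≥ 26 — no move.
  10: 10 XOR 5 = 15 ≥ 10 — no move.
That gives 1 winning move.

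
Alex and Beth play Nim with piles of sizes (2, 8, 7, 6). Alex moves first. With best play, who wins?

Alex wins

Compute the nim-sum pairwise:
2 ^ 8 = 10
10 ^ 7 = 13
13 ^ 6 = 11
The nim-sum is 11 ≠ 0, so this is an N-position: the player to move can win; Alex has a winning move.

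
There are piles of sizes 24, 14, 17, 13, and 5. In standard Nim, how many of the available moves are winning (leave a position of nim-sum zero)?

Bitwise XOR of the heap sizes:
  11000  (24)
  01110  (14)
  10001  (17)
  01101  (13)
  00101  (5)
  -----
  01111  (15)
The overall nim-sum is X = 15. A pile of size p has a winning move iff p XOR X < p (reduce it to p XOR X).
  24: 24 XOR 15 = 23 < 24 — winning move (to 23).
  14: 14 XOR 15 = 1 < 14 — winning move (to 1).
  17: 17 XOR 15 = 30 ≥ 17 — no move.
  13: 13 XOR 15 = 2 < 13 — winning move (to 2).
  5: 5 XOR 15 = 10 ≥ 5 — no move.
That gives 3 winning moves.

3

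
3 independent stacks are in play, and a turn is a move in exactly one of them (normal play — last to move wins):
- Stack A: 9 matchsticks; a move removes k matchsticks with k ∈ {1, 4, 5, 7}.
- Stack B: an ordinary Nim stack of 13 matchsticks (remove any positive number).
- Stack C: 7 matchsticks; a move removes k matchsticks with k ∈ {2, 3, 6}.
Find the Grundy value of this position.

13

For stack A, compute g(0), g(1), … with moves {1, 4, 5, 7}:
k:     0  1  2  3  4  5  6  7  8  9
g(k):  0  1  0  1  2  3  2  3  0  1
So g(9) = 1.
Stack B is a plain Nim stack of size 13, so its Grundy value is 13.
Build the Grundy sequence for stack C with g(k) = mex{g(k−s) : s ∈ {2, 3, 6}, s ≤ k}:
g(0) = mex{} = 0
g(1) = mex{} = 0
g(2) = mex{0} = 1
g(3) = mex{0} = 1
g(4) = mex{0,1} = 2
g(5) = mex{1} = 0
g(6) = mex{0,1,2} = 3
g(7) = mex{0,2} = 1
So g(7) = 1.
By the Sprague-Grundy theorem, the Grundy value of a sum of independent games is the XOR of the component values.
Combined value = 1 XOR 13 XOR 1 = 13.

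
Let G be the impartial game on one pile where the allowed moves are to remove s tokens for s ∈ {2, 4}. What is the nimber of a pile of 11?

2

Build the Grundy sequence with g(k) = mex{g(k−s) : s ∈ {2, 4}, s ≤ k}:
g(0) = mex{} = 0
g(1) = mex{} = 0
g(2) = mex{0} = 1
g(3) = mex{0} = 1
g(4) = mex{0,1} = 2
g(5) = mex{0,1} = 2
g(6) = mex{1,2} = 0
g(7) = mex{1,2} = 0
g(8) = mex{0,2} = 1
g(9) = mex{0,2} = 1
g(10) = mex{0,1} = 2
g(11) = mex{0,1} = 2
So g(11) = 2.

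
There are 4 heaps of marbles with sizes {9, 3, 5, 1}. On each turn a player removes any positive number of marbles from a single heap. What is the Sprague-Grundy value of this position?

14

Nim-sum: 9 XOR 3 XOR 5 XOR 1 = 14.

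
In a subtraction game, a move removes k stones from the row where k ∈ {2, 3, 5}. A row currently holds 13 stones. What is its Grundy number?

3

Grundy values for subtraction set {2, 3, 5}:
g(0) = mex{} = 0
g(1) = mex{} = 0
g(2) = mex{0} = 1
g(3) = mex{0} = 1
g(4) = mex{0,1} = 2
g(5) = mex{0,1} = 2
g(6) = mex{0,1,2} = 3
g(7) = mex{1,2} = 0
g(8) = mex{1,2,3} = 0
g(9) = mex{0,2,3} = 1
g(10) = mex{0,2} = 1
g(11) = mex{0,1,3} = 2
g(12) = mex{0,1} = 2
g(13) = mex{0,1,2} = 3
So g(13) = 3.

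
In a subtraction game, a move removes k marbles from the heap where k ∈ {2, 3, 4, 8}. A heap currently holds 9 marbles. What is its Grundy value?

Compute g(0), g(1), … for moves {2, 3, 4, 8}:
g(0) = mex{} = 0
g(1) = mex{} = 0
g(2) = mex{0} = 1
g(3) = mex{0} = 1
g(4) = mex{0,1} = 2
g(5) = mex{0,1} = 2
g(6) = mex{1,2} = 0
g(7) = mex{1,2} = 0
g(8) = mex{0,2} = 1
g(9) = mex{0,2} = 1
So g(9) = 1.

1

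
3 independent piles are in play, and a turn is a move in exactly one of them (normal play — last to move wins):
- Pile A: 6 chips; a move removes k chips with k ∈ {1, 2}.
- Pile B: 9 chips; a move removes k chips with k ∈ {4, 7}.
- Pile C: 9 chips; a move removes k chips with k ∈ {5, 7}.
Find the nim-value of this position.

Grundy values for pile A (subtraction set {1, 2}):
g(0) = mex{} = 0
g(1) = mex{0} = 1
g(2) = mex{0,1} = 2
g(3) = mex{1,2} = 0
g(4) = mex{0,2} = 1
g(5) = mex{0,1} = 2
g(6) = mex{1,2} = 0
So g(6) = 0.
For pile B, compute g(0), g(1), … with moves {4, 7}:
g(0) = mex{} = 0
g(1) = mex{} = 0
g(2) = mex{} = 0
g(3) = mex{} = 0
g(4) = mex{0} = 1
g(5) = mex{0} = 1
g(6) = mex{0} = 1
g(7) = mex{0} = 1
g(8) = mex{0,1} = 2
g(9) = mex{0,1} = 2
So g(9) = 2.
For pile C, compute g(0), g(1), … with moves {5, 7}:
k:     0  1  2  3  4  5  6  7  8  9
g(k):  0  0  0  0  0  1  1  1  1  1
So g(9) = 1.
The value of a disjunctive sum is the nim-sum of the parts.
Combined value = 0 ⊕ 2 ⊕ 1 = 3.

3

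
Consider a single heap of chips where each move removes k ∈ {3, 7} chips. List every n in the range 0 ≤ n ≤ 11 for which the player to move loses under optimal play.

0, 1, 2, 6, 10, 11

Build the Grundy sequence with g(k) = mex{g(k−s) : s ∈ {3, 7}, s ≤ k}:
k:     0  1  2  3  4  5  6  7  8  9 10 11
g(k):  0  0  0  1  1  1  0  2  2  1  0  0
The P-positions (g = 0) in 0..11 are 0, 1, 2, 6, 10, 11.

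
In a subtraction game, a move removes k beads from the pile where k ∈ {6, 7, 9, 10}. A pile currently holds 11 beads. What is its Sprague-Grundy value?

1

Compute g(0), g(1), … for moves {6, 7, 9, 10}:
g(0) = mex{} = 0
g(1) = mex{} = 0
g(2) = mex{} = 0
g(3) = mex{} = 0
g(4) = mex{} = 0
g(5) = mex{} = 0
g(6) = mex{0} = 1
g(7) = mex{0} = 1
g(8) = mex{0} = 1
g(9) = mex{0} = 1
g(10) = mex{0} = 1
g(11) = mex{0} = 1
So g(11) = 1.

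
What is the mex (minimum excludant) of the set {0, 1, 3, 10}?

The values 0, 1 are all present; 2 is the first non-negative integer missing from the set.

2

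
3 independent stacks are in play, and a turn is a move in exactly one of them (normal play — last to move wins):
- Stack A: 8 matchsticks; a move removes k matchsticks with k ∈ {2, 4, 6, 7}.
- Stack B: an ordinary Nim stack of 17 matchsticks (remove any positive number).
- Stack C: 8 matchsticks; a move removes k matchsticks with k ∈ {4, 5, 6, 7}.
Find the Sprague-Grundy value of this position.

23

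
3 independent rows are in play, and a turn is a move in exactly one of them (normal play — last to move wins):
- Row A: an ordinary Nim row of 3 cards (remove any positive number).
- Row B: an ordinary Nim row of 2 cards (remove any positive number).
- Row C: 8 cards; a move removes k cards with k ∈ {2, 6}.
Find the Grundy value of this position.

Row A is a plain Nim row of size 3, so its Grundy value is 3.
Row B is a plain Nim row of size 2, so its Grundy value is 2.
Build the Grundy sequence for row C with g(k) = mex{g(k−s) : s ∈ {2, 6}, s ≤ k}:
k:     0  1  2  3  4  5  6  7  8
g(k):  0  0  1  1  0  0  1  1  0
So g(8) = 0.
By the Sprague-Grundy theorem, the Grundy value of a sum of independent games is the XOR of the component values.
Combined value = 3 XOR 2 XOR 0 = 1.

1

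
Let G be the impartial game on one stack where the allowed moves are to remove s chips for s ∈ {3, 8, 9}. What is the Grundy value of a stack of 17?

0

Grundy values for subtraction set {3, 8, 9}:
k:     0  1  2  3  4  5  6  7  8  9 10 11 12 13 14 15 16 17
g(k):  0  0  0  1  1  1  0  0  2  1  1  3  0  0  2  1  1  0
So g(17) = 0.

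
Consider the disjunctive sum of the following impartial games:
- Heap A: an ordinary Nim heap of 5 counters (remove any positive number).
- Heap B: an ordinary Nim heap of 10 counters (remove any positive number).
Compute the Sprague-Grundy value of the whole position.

Heap A is a plain Nim heap of size 5, so its Grundy value is 5.
Heap B is a plain Nim heap of size 10, so its Grundy value is 10.
By the Sprague-Grundy theorem, the Grundy value of a sum of independent games is the XOR of the component values.
Combined value = 5 ⊕ 10 = 15.

15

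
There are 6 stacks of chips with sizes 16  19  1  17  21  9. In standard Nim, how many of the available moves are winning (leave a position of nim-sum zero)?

1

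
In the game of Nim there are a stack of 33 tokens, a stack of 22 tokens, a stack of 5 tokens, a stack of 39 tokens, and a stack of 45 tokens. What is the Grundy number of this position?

56

Bitwise XOR of the heap sizes:
  100001  (33)
  010110  (22)
  000101  (5)
  100111  (39)
  101101  (45)
  ------
  111000  (56)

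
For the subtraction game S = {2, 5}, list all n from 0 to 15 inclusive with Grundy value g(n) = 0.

Compute g(0), g(1), … for moves {2, 5}:
k:     0  1  2  3  4  5  6  7  8  9 10 11 12 13 14 15
g(k):  0  0  1  1  0  2  1  0  0  1  1  0  2  1  0  0
The P-positions (g = 0) in 0..15 are 0, 1, 4, 7, 8, 11, 14, 15.

0, 1, 4, 7, 8, 11, 14, 15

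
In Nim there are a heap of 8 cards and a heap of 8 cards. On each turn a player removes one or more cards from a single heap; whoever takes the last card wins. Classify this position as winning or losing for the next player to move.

Losing position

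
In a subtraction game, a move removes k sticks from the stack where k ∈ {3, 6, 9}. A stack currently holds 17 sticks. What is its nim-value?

Build the Grundy sequence with g(k) = mex{g(k−s) : s ∈ {3, 6, 9}, s ≤ k}:
k:     0  1  2  3  4  5  6  7  8  9 10 11 12 13 14 15 16 17
g(k):  0  0  0  1  1  1  2  2  2  3  3  3  0  0  0  1  1  1
So g(17) = 1.

1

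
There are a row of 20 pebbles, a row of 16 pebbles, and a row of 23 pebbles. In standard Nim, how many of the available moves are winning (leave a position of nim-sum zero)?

3

In binary:
  10100  (20)
  10000  (16)
  10111  (23)
  -----
  10011  (19)
The overall nim-sum is X = 19. A row of size p has a winning move iff p XOR X < p (reduce it to p XOR X).
  20: 20 XOR 19 = 7 < 20 — winning move (to 7).
  16: 16 XOR 19 = 3 < 16 — winning move (to 3).
  23: 23 XOR 19 = 4 < 23 — winning move (to 4).
That gives 3 winning moves.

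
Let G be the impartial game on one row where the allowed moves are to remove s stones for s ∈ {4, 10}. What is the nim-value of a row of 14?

Build the Grundy sequence with g(k) = mex{g(k−s) : s ∈ {4, 10}, s ≤ k}:
g(0) = mex{} = 0
g(1) = mex{} = 0
g(2) = mex{} = 0
g(3) = mex{} = 0
g(4) = mex{0} = 1
g(5) = mex{0} = 1
g(6) = mex{0} = 1
g(7) = mex{0} = 1
g(8) = mex{1} = 0
g(9) = mex{1} = 0
g(10) = mex{0,1} = 2
g(11) = mex{0,1} = 2
g(12) = mex{0} = 1
g(13) = mex{0} = 1
g(14) = mex{1,2} = 0
So g(14) = 0.

0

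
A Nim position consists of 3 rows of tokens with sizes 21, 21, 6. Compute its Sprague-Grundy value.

6

Bitwise XOR of the heap sizes:
  10101  (21)
  10101  (21)
  00110  (6)
  -----
  00110  (6)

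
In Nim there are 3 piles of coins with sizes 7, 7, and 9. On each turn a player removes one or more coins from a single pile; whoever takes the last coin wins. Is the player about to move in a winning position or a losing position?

In binary:
  0111  (7)
  0111  (7)
  1001  (9)
  ----
  1001  (9)
The nim-sum is 9 ≠ 0, so this is an N-position: the player to move can win.

Winning position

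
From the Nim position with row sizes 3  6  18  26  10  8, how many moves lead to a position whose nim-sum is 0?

3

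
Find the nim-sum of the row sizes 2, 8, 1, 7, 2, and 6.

8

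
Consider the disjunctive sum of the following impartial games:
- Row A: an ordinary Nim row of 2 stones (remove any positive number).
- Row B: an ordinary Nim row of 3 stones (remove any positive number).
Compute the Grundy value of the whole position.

Row A is a plain Nim row of size 2, so its Grundy value is 2.
Row B is a plain Nim row of size 3, so its Grundy value is 3.
By the Sprague-Grundy theorem, the Grundy value of a sum of independent games is the XOR of the component values.
Combined value = 2 XOR 3 = 1.

1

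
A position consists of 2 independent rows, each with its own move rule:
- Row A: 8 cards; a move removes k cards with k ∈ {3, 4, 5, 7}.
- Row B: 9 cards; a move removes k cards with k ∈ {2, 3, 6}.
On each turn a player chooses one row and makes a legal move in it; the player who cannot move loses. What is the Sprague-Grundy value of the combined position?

2

For row A, compute g(0), g(1), … with moves {3, 4, 5, 7}:
k:     0  1  2  3  4  5  6  7  8
g(k):  0  0  0  1  1  1  2  2  2
So g(8) = 2.
For row B, compute g(0), g(1), … with moves {2, 3, 6}:
g(0) = mex{} = 0
g(1) = mex{} = 0
g(2) = mex{0} = 1
g(3) = mex{0} = 1
g(4) = mex{0,1} = 2
g(5) = mex{1} = 0
g(6) = mex{0,1,2} = 3
g(7) = mex{0,2} = 1
g(8) = mex{0,1,3} = 2
g(9) = mex{1,3} = 0
So g(9) = 0.
The value of a disjunctive sum is the nim-sum of the parts.
Combined value = 2 XOR 0 = 2.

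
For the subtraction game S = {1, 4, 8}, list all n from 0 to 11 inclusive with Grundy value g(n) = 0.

Build the Grundy sequence with g(k) = mex{g(k−s) : s ∈ {1, 4, 8}, s ≤ k}:
k:     0  1  2  3  4  5  6  7  8  9 10 11
g(k):  0  1  0  1  2  0  1  0  1  2  3  2
The P-positions (g = 0) in 0..11 are 0, 2, 5, 7.

0, 2, 5, 7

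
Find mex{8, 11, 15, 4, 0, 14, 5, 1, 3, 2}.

6

The values 0, 1, 2, 3, 4, 5 are all present; 6 is the first non-negative integer missing from the set.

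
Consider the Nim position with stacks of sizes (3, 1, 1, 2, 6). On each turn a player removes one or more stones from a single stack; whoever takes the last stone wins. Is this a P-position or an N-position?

N-position

Write each in binary and XOR column by column:
  011  (3)
  001  (1)
  001  (1)
  010  (2)
  110  (6)
  ---
  111  (7)
The nim-sum is 7 ≠ 0, so this is an N-position: the player to move can win.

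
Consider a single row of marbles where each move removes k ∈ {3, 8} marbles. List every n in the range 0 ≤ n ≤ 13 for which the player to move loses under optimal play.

0, 1, 2, 6, 7, 11, 12, 13

Compute g(0), g(1), … for moves {3, 8}:
g(0) = mex{} = 0
g(1) = mex{} = 0
g(2) = mex{} = 0
g(3) = mex{0} = 1
g(4) = mex{0} = 1
g(5) = mex{0} = 1
g(6) = mex{1} = 0
g(7) = mex{1} = 0
g(8) = mex{0,1} = 2
g(9) = mex{0} = 1
g(10) = mex{0} = 1
g(11) = mex{1,2} = 0
g(12) = mex{1} = 0
g(13) = mex{1} = 0
The P-positions (g = 0) in 0..13 are 0, 1, 2, 6, 7, 11, 12, 13.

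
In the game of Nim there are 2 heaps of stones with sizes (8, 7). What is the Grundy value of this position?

In binary:
  1000  (8)
  0111  (7)
  ----
  1111  (15)

15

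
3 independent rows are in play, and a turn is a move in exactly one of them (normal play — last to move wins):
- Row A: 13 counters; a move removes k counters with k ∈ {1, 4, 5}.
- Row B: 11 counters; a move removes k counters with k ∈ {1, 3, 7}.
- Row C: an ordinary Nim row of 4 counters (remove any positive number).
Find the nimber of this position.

6

For row A, compute g(0), g(1), … with moves {1, 4, 5}:
k:     0  1  2  3  4  5  6  7  8  9 10 11 12 13
g(k):  0  1  0  1  2  3  2  3  0  1  0  1  2  3
So g(13) = 3.
Build the Grundy sequence for row B with g(k) = mex{g(k−s) : s ∈ {1, 3, 7}, s ≤ k}:
k:     0  1  2  3  4  5  6  7  8  9 10 11
g(k):  0  1  0  1  0  1  0  1  0  1  0  1
So g(11) = 1.
Row C is a plain Nim row of size 4, so its Grundy value is 4.
By the Sprague-Grundy theorem, the Grundy value of a sum of independent games is the XOR of the component values.
Combined value = 3 ⊕ 1 ⊕ 4 = 6.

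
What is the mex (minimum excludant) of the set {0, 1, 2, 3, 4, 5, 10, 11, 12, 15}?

6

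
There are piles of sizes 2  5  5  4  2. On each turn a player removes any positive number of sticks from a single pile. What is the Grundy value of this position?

4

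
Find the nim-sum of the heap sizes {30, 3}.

29

Bitwise XOR of the heap sizes:
  11110  (30)
  00011  (3)
  -----
  11101  (29)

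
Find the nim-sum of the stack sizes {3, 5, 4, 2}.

0

Bitwise XOR of the heap sizes:
  011  (3)
  101  (5)
  100  (4)
  010  (2)
  ---
  000  (0)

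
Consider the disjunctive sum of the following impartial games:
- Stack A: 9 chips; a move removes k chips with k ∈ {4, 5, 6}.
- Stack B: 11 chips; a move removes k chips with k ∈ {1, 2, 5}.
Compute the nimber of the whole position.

For stack A, compute g(0), g(1), … with moves {4, 5, 6}:
k:     0  1  2  3  4  5  6  7  8  9
g(k):  0  0  0  0  1  1  1  1  2  2
So g(9) = 2.
Grundy values for stack B (subtraction set {1, 2, 5}):
g(0) = mex{} = 0
g(1) = mex{0} = 1
g(2) = mex{0,1} = 2
g(3) = mex{1,2} = 0
g(4) = mex{0,2} = 1
g(5) = mex{0,1} = 2
g(6) = mex{1,2} = 0
g(7) = mex{0,2} = 1
g(8) = mex{0,1} = 2
g(9) = mex{1,2} = 0
g(10) = mex{0,2} = 1
g(11) = mex{0,1} = 2
So g(11) = 2.
The value of a disjunctive sum is the nim-sum of the parts.
Combined value = 2 ⊕ 2 = 0.

0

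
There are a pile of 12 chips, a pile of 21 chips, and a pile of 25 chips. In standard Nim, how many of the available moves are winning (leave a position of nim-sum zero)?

0

In binary:
  01100  (12)
  10101  (21)
  11001  (25)
  -----
  00000  (0)
The nim-sum is already 0, so every move leaves a nonzero nim-sum — there are no winning moves.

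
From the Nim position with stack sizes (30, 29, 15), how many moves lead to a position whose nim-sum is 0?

3

Nim-sum: 30 ^ 29 ^ 15 = 12.
The overall nim-sum is X = 12. A stack of size p has a winning move iff p XOR X < p (reduce it to p XOR X).
  30: 30 XOR 12 = 18 < 30 — winning move (to 18).
  29: 29 XOR 12 = 17 < 29 — winning move (to 17).
  15: 15 XOR 12 = 3 < 15 — winning move (to 3).
That gives 3 winning moves.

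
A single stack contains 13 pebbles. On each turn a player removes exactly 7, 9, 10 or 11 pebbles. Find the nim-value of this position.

1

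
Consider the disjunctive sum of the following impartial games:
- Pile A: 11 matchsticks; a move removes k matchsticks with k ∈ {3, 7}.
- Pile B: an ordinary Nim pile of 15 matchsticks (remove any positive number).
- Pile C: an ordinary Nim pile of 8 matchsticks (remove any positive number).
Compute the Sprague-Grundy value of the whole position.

7

Grundy values for pile A (subtraction set {3, 7}):
g(0) = mex{} = 0
g(1) = mex{} = 0
g(2) = mex{} = 0
g(3) = mex{0} = 1
g(4) = mex{0} = 1
g(5) = mex{0} = 1
g(6) = mex{1} = 0
g(7) = mex{0,1} = 2
g(8) = mex{0,1} = 2
g(9) = mex{0} = 1
g(10) = mex{1,2} = 0
g(11) = mex{1,2} = 0
So g(11) = 0.
Pile B is a plain Nim pile of size 15, so its Grundy value is 15.
Pile C is a plain Nim pile of size 8, so its Grundy value is 8.
By the Sprague-Grundy theorem, the Grundy value of a sum of independent games is the XOR of the component values.
Combined value = 0 XOR 15 XOR 8 = 7.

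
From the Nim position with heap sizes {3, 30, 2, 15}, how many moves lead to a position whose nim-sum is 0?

1

In binary:
  00011  (3)
  11110  (30)
  00010  (2)
  01111  (15)
  -----
  10000  (16)
The overall nim-sum is X = 16. A heap of size p has a winning move iff p XOR X < p (reduce it to p XOR X).
  3: 3 XOR 16 = 19 ≥ 3 — no move.
  30: 30 XOR 16 = 14 < 30 — winning move (to 14).
  2: 2 XOR 16 = 18 ≥ 2 — no move.
  15: 15 XOR 16 = 31 ≥ 15 — no move.
That gives 1 winning move.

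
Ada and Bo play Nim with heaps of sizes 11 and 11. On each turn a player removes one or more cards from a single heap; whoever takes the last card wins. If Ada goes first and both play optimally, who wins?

Compute the nim-sum pairwise:
11 ⊕ 11 = 0
The nim-sum is 0, so this is a P-position: the player to move is in a losing position under optimal play; Ada is about to move from it and so loses — Bo wins.

Bo wins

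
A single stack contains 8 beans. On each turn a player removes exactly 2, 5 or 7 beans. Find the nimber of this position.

2

Build the Grundy sequence with g(k) = mex{g(k−s) : s ∈ {2, 5, 7}, s ≤ k}:
g(0) = mex{} = 0
g(1) = mex{} = 0
g(2) = mex{0} = 1
g(3) = mex{0} = 1
g(4) = mex{1} = 0
g(5) = mex{0,1} = 2
g(6) = mex{0} = 1
g(7) = mex{0,1,2} = 3
g(8) = mex{0,1} = 2
So g(8) = 2.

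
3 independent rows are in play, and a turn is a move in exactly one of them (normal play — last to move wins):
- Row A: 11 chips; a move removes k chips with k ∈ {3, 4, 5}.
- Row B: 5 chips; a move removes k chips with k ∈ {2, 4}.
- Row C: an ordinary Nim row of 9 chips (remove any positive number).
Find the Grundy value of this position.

10

For row A, compute g(0), g(1), … with moves {3, 4, 5}:
k:     0  1  2  3  4  5  6  7  8  9 10 11
g(k):  0  0  0  1  1  1  2  2  0  0  0  1
So g(11) = 1.
Build the Grundy sequence for row B with g(k) = mex{g(k−s) : s ∈ {2, 4}, s ≤ k}:
k:     0  1  2  3  4  5
g(k):  0  0  1  1  2  2
So g(5) = 2.
Row C is a plain Nim row of size 9, so its Grundy value is 9.
The value of a disjunctive sum is the nim-sum of the parts.
Combined value = 1 XOR 2 XOR 9 = 10.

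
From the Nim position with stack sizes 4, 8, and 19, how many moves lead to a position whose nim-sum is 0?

1

Nim-sum: 4 ⊕ 8 ⊕ 19 = 31.
The overall nim-sum is X = 31. A stack of size p has a winning move iff p XOR X < p (reduce it to p XOR X).
  4: 4 XOR 31 = 27 ≥ 4 — no move.
  8: 8 XOR 31 = 23 ≥ 8 — no move.
  19: 19 XOR 31 = 12 < 19 — winning move (to 12).
That gives 1 winning move.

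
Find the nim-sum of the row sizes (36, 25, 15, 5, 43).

28

Compute the nim-sum pairwise:
36 ⊕ 25 = 61
61 ⊕ 15 = 50
50 ⊕ 5 = 55
55 ⊕ 43 = 28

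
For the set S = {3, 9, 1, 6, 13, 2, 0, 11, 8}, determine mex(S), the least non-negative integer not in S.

The values 0, 1, 2, 3 are all present; 4 is the first non-negative integer missing from the set.

4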